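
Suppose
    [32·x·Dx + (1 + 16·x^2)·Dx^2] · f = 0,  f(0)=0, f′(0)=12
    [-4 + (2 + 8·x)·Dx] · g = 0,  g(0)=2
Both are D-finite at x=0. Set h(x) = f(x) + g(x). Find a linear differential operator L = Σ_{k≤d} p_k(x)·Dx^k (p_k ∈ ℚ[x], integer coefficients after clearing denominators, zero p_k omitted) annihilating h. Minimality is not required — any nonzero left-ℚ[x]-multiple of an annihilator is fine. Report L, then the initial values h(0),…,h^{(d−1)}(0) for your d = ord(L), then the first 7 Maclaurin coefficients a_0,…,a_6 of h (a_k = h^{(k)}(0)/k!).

L = (-32 - 320·x + 1536·x^2 + 3072·x^3)·Dx + (-22 - 128·x + 320·x^2 + 6144·x^3 + 10752·x^4)·Dx^2 + (-1 + 12·x + 96·x^2 + 384·x^3 + 1792·x^4 + 3072·x^5)·Dx^3  (order 3).
h: a_k = 2, 16, -4, -56, -20, 3352/5, -168, …
ICs: h(0) = 2, h′(0) = 16, h′′(0) = -8.

f: a_k = 0, 12, 0, -64, 0, 3072/5, 0, …
g: a_k = 2, 4, -4, 8, -20, 56, -168, …
Sum ⇒ L₀ = lclm(L_f,L_g) in ℚ(x)⟨Dx⟩.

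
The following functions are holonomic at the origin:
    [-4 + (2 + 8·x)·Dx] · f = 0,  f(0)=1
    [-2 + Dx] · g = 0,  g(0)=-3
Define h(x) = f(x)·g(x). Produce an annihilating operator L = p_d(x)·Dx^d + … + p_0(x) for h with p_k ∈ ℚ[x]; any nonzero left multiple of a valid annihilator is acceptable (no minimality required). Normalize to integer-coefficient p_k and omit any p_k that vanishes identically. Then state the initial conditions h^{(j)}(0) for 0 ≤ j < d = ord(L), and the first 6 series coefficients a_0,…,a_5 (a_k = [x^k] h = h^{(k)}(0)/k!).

f: a_k = 1, 2, -2, 4, -10, 28, …
g: a_k = -3, -6, -6, -4, -2, -4/5, …
Sym-product of L_f,L_g gives L₀ (≤ ord 1).
L = (-4 - 8·x) + (1 + 4·x)·Dx  (order 1).
h: a_k = -3, -12, -12, -16, 8, -224/5, …
ICs: h(0) = -3.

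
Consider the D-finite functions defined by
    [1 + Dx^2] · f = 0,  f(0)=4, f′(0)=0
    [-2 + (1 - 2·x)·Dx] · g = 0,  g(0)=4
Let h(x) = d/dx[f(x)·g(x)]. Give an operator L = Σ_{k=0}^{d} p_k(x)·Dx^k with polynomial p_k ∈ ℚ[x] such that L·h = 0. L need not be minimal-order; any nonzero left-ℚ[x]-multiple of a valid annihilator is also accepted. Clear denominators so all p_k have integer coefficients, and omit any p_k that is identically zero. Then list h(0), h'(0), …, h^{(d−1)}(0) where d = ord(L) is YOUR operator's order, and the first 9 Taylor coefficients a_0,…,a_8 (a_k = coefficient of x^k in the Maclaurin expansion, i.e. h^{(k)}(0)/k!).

L = (-7 - 4·x + 4·x^2) + (-4 + 8·x)·Dx + (1 - 4·x + 4·x^2)·Dx^2  (order 2).
h: a_k = 32, 112, 336, 2696/3, 6740/3, 80878/15, 566146/45, 9058337/315, 9058337/140, …
ICs: h(0) = 32, h′(0) = 112.

f: a_k = 4, 0, -2, 0, 1/6, 0, -1/180, 0, 1/10080, …
g: a_k = 4, 8, 16, 32, 64, 128, 256, 512, 1024, …
h₀=f·g: eliminate ⇒ L₀, order ≤ 2·1.
Derive L from L₀ (diff closure).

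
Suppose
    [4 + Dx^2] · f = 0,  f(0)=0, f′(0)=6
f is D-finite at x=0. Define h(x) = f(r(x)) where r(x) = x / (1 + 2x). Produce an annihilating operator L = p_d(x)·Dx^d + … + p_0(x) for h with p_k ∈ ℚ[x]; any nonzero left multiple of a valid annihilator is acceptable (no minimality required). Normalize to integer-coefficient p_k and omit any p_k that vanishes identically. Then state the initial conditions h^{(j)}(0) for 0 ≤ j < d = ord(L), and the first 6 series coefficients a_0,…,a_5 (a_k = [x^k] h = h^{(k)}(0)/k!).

L = 4 + (4 + 24·x + 48·x^2 + 32·x^3)·Dx + (1 + 8·x + 24·x^2 + 32·x^3 + 16·x^4)·Dx^2  (order 2).
h: a_k = 0, 6, -12, 20, -24, 4/5, …
ICs: h(0) = 0, h′(0) = 6.

f: a_k = 0, 6, 0, -4, 0, 4/5, …
f∘r: x↦r, Dx↦Dx/r' in L_f ⇒ L₀.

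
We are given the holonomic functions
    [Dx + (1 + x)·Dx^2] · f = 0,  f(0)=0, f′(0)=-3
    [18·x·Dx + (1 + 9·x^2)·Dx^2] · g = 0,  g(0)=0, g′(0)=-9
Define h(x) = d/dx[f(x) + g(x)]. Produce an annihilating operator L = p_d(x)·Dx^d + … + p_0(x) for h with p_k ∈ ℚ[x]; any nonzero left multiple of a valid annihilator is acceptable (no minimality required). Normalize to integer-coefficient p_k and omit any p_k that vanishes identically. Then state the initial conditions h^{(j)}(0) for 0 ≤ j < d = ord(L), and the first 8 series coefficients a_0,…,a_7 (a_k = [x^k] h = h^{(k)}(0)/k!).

L = (-18 - 54·x + 486·x^2 + 162·x^3) + (-20 - 36·x + 432·x^2 + 972·x^3 + 324·x^4)·Dx + (-1 + 17·x + 18·x^2 + 162·x^3 + 243·x^4 + 81·x^5)·Dx^2  (order 2).
h: a_k = -12, 3, 78, 3, -732, 3, 6558, 3, …
ICs: h(0) = -12, h′(0) = 3.

f: a_k = 0, -3, 3/2, -1, 3/4, -3/5, 1/2, -3/7, …
g: a_k = 0, -9, 0, 27, 0, -729/5, 0, 6561/7, …
L₀ := lclm(L_f,L_g); ord L₀ ≤ 2+2.
Derive L from L₀ (diff closure).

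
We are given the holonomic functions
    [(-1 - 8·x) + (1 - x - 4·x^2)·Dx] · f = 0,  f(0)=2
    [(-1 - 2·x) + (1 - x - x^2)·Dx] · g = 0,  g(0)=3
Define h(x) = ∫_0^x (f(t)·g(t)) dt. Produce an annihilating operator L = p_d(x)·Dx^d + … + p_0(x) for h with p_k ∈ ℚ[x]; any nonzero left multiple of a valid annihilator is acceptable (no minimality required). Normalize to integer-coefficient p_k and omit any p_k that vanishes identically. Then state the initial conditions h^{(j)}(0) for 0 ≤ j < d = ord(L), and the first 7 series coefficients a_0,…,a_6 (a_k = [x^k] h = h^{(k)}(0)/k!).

L = (-2 - 8·x + 15·x^2 + 16·x^3)·Dx + (1 - 2·x - 4·x^2 + 5·x^3 + 4·x^4)·Dx^2  (order 2).
h: a_k = 0, 6, 6, 16, 57/2, 336/5, 140, …
ICs: h(0) = 0, h′(0) = 6.

f: a_k = 2, 2, 10, 18, 58, 130, 362, …
g: a_k = 3, 3, 6, 9, 15, 24, 39, …
f·g: L₀ = L_f ⊗_s L_g, ord ≤ 1·1.
∫: right-multiply L₀ by Dx.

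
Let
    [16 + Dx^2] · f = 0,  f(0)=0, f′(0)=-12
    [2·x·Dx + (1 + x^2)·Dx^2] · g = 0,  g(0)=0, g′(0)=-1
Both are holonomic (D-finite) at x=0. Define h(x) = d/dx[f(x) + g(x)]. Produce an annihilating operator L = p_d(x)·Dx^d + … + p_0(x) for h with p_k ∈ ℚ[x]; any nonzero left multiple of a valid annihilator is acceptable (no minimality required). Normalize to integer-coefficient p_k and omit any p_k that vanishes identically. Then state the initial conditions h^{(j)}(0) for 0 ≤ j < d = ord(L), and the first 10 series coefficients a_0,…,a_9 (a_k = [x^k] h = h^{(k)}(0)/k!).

L = (64·x + 704·x^3 + 256·x^5) + (112 + 416·x^2 + 432·x^4 + 128·x^6)·Dx + (4·x + 44·x^3 + 16·x^5)·Dx^2 + (7 + 26·x^2 + 27·x^4 + 8·x^6)·Dx^3  (order 3).
h: a_k = -13, 0, 97, 0, -129, 0, 1039/15, 0, -2153/105, 0, …
ICs: h(0) = -13, h′(0) = 0, h′′(0) = 194.

f: a_k = 0, -12, 0, 32, 0, -128/5, 0, 1024/105, 0, -2048/945, …
g: a_k = 0, -1, 0, 1/3, 0, -1/5, 0, 1/7, 0, -1/9, …
f+g: L₀ = lclm(L_f,L_g), ord ≤ 2+2.
h₀' ⇒ L via d/dx closure of L₀.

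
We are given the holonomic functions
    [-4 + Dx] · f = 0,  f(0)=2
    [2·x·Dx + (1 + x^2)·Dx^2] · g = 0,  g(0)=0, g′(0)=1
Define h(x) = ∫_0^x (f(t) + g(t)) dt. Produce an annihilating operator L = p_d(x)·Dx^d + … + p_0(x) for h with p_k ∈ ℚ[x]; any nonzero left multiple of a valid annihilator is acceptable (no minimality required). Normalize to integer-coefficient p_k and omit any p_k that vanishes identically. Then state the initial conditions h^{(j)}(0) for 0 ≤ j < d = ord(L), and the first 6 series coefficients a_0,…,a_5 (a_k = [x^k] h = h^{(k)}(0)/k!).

f: a_k = 2, 8, 16, 64/3, 64/3, 256/15, …
g: a_k = 0, 1, 0, -1/3, 0, 1/5, …
L₀ := lclm(L_f,L_g); ord L₀ ≤ 1+2.
∫: right-multiply L₀ by Dx.
L = (4 - 16·x - 12·x^2 - 16·x^3)·Dx^2 + (-9 - 13·x^2 - 8·x^4)·Dx^3 + (2 + x + 4·x^2 + x^3 + 2·x^4)·Dx^4  (order 4).
h: a_k = 0, 2, 9/2, 16/3, 21/4, 64/15, …
ICs: h(0) = 0, h′(0) = 2, h′′(0) = 9, h′′′(0) = 32.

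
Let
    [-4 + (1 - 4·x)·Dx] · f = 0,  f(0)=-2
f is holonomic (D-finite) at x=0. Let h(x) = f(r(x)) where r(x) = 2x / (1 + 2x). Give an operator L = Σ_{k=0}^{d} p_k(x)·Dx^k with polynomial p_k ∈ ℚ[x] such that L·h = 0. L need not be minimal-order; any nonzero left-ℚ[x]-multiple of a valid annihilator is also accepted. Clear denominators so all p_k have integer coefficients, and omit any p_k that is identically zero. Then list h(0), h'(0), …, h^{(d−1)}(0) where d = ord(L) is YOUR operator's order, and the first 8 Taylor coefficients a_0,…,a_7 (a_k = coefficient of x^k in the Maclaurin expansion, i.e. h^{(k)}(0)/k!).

f: a_k = -2, -8, -32, -128, -512, -2048, -8192, -32768, …
f∘r: x↦r, Dx↦Dx/r' in L_f ⇒ L₀.
L = 8 + (-1 + 4·x + 12·x^2)·Dx  (order 1).
h: a_k = -2, -16, -96, -576, -3456, -20736, -124416, -746496, …
ICs: h(0) = -2.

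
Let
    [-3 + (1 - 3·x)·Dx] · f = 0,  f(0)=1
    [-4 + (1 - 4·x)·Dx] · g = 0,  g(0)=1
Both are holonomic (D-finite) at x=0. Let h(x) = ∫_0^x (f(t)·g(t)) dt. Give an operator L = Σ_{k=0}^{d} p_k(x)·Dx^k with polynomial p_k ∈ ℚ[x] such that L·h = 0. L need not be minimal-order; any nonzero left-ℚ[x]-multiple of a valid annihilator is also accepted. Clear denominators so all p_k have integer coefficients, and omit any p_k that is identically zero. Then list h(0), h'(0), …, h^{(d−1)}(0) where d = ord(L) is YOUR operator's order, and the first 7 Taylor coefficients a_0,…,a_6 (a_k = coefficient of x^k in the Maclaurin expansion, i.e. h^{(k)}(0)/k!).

L = (-7 + 24·x)·Dx + (1 - 7·x + 12·x^2)·Dx^2  (order 2).
h: a_k = 0, 1, 7/2, 37/3, 175/4, 781/5, 3367/6, …
ICs: h(0) = 0, h′(0) = 1.

f: a_k = 1, 3, 9, 27, 81, 243, 729, …
g: a_k = 1, 4, 16, 64, 256, 1024, 4096, …
h₀=f·g: eliminate ⇒ L₀, order ≤ 1·1.
h=∫₀ˣh₀: take L = L₀·Dx.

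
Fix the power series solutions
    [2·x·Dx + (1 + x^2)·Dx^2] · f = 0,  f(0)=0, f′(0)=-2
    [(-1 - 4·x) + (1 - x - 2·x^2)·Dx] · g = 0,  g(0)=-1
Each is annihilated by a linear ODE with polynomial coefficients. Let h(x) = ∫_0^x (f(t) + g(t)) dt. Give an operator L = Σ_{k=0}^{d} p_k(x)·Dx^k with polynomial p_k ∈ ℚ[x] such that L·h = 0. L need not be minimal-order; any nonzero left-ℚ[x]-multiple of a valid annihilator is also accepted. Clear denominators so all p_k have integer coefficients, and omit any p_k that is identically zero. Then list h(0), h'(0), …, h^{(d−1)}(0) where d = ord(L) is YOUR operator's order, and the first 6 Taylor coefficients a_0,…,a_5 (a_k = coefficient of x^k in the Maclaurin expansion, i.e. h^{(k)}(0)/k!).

L = (6 - 24·x - 162·x^2 - 240·x^3 - 384·x^4 - 48·x^6)·Dx^2 + (-16 - 74·x - 88·x^2 - 226·x^3 - 212·x^4 - 304·x^5 - 12·x^6 - 48·x^7)·Dx^3 + (3 + 4·x + 8·x^2 - 28·x^3 - 27·x^4 - 36·x^5 - 40·x^6 - 4·x^7 - 8·x^8)·Dx^4  (order 4).
h: a_k = 0, -1, -3/2, -1, -13/12, -11/5, …
ICs: h(0) = 0, h′(0) = -1, h′′(0) = -3, h′′′(0) = -6.

f: a_k = 0, -2, 0, 2/3, 0, -2/5, …
g: a_k = -1, -1, -3, -5, -11, -21, …
f+g: L₀ = lclm(L_f,L_g), ord ≤ 2+1.
h=∫h₀ ⇒ L = L₀·Dx.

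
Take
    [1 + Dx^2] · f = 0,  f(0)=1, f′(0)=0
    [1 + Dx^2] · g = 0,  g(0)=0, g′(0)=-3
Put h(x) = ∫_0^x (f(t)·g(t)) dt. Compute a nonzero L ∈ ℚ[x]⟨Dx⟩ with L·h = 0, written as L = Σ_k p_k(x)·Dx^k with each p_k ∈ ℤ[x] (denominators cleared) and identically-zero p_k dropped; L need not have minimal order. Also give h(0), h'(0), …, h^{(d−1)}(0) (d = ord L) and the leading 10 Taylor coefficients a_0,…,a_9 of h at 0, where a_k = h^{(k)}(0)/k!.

f: a_k = 1, 0, -1/2, 0, 1/24, 0, -1/720, 0, 1/40320, 0, …
g: a_k = 0, -3, 0, 1/2, 0, -1/40, 0, 1/1680, 0, -1/120960, …
Product ⇒ symmetric product L₀, ord ≤ 4.
h=∫h₀ ⇒ L = L₀·Dx.
L = 4·Dx^2 + Dx^4  (order 4).
h: a_k = 0, 0, -3/2, 0, 1/2, 0, -1/15, 0, 1/210, 0, …
ICs: h(0) = 0, h′(0) = 0, h′′(0) = -3, h′′′(0) = 0.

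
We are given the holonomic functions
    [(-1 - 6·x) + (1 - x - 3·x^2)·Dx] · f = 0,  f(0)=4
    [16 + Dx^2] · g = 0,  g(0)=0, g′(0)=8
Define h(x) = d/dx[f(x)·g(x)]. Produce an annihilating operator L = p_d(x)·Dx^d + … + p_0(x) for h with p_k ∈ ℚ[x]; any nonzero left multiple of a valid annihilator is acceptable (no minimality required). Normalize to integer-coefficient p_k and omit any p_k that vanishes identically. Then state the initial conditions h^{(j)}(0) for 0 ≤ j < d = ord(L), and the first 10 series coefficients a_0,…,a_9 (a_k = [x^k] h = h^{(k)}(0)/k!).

f: a_k = 4, 4, 16, 28, 76, 160, 388, 868, 2032, 4636, …
g: a_k = 0, 8, 0, -64/3, 0, 256/15, 0, -2048/315, 0, 4096/2835, …
Sym-product of L_f,L_g gives L₀ (≤ ord 2).
Derive L from L₀ (diff closure).
L = (-26 - 256·x - 640·x^2 + 768·x^3 + 1152·x^4) + (-7 - 26·x + 144·x^2 + 288·x^3)·Dx + (5 - 13·x - 31·x^2 + 48·x^3 + 72·x^4)·Dx^2  (order 2).
h: a_k = 32, 64, 128, 1664/3, 5024/3, 22528/5, 544864/45, 10035968/315, 26018176/315, 119779136/567, …
ICs: h(0) = 32, h′(0) = 64.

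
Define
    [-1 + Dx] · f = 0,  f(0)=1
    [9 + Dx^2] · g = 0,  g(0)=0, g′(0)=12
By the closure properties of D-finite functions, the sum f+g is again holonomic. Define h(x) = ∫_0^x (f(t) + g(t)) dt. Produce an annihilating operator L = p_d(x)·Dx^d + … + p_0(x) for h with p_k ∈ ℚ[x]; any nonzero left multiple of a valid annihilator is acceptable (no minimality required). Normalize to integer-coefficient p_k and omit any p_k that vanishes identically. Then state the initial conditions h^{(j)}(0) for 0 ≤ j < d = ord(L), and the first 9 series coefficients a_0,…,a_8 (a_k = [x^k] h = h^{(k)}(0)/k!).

L = -9·Dx + 9·Dx^2 - Dx^3 + Dx^4  (order 4).
h: a_k = 0, 1, 13/2, 1/6, -107/24, 1/120, 973/720, 1/5040, -8747/40320, …
ICs: h(0) = 0, h′(0) = 1, h′′(0) = 13, h′′′(0) = 1.

f: a_k = 1, 1, 1/2, 1/6, 1/24, 1/120, 1/720, 1/5040, 1/40320, …
g: a_k = 0, 12, 0, -18, 0, 81/10, 0, -243/140, 0, …
L₀ := lclm(L_f,L_g); ord L₀ ≤ 1+2.
∫: right-multiply L₀ by Dx.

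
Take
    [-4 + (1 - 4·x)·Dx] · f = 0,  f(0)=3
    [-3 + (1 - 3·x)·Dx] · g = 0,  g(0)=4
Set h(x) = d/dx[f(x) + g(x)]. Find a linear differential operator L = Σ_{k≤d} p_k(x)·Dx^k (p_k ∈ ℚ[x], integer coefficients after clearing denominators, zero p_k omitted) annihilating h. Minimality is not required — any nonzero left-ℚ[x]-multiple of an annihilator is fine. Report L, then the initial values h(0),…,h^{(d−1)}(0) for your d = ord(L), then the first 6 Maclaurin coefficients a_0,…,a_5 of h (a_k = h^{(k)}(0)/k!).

L = 72 + (-21 + 72·x)·Dx + (1 - 7·x + 12·x^2)·Dx^2  (order 2).
h: a_k = 24, 168, 900, 4368, 20220, 91224, …
ICs: h(0) = 24, h′(0) = 168.

f: a_k = 3, 12, 48, 192, 768, 3072, …
g: a_k = 4, 12, 36, 108, 324, 972, …
Weyl lclm of L_f,L_g ⇒ L₀ (ord ≤ 2).
Differentiate: ansatz ord ≤ ord L₀ ⇒ L.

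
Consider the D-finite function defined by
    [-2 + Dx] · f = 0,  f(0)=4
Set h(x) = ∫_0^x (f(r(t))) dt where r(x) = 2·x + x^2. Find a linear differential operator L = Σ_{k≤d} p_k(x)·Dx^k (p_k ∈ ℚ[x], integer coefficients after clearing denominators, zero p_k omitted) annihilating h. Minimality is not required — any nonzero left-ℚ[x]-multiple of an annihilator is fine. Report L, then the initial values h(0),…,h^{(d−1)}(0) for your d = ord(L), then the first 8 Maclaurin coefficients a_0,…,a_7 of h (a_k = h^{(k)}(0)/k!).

f: a_k = 4, 8, 8, 16/3, 8/3, 16/15, 16/45, 32/315, …
Substitute x→r, Dx→(1/r')Dx; clear ⇒ L₀.
h=∫h₀ ⇒ L = L₀·Dx.
L = (-4 - 4·x)·Dx + Dx^2  (order 2).
h: a_k = 0, 4, 8, 40/3, 56/3, 344/15, 1136/45, 7984/315, …
ICs: h(0) = 0, h′(0) = 4.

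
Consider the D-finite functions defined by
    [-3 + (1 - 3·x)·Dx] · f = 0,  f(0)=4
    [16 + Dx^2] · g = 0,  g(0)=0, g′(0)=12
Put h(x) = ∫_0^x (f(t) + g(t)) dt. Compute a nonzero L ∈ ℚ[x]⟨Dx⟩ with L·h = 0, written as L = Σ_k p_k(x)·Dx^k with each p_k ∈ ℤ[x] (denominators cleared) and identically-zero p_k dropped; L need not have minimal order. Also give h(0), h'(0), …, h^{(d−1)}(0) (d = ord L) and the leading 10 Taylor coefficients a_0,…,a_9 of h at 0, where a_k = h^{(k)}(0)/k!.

L = (1680 - 2304·x + 3456·x^2)·Dx + (-272 + 1584·x - 3456·x^2 + 3456·x^3)·Dx^2 + (105 - 144·x + 216·x^2)·Dx^3 + (-17 + 99·x - 216·x^2 + 216·x^3)·Dx^4  (order 4).
h: a_k = 0, 4, 12, 12, 19, 324/5, 2494/15, 2916/7, 229379/210, 2916, …
ICs: h(0) = 0, h′(0) = 4, h′′(0) = 24, h′′′(0) = 72.

f: a_k = 4, 12, 36, 108, 324, 972, 2916, 8748, 26244, 78732, …
g: a_k = 0, 12, 0, -32, 0, 128/5, 0, -1024/105, 0, 2048/945, …
f+g: L₀ = lclm(L_f,L_g), ord ≤ 1+2.
∫: right-multiply L₀ by Dx.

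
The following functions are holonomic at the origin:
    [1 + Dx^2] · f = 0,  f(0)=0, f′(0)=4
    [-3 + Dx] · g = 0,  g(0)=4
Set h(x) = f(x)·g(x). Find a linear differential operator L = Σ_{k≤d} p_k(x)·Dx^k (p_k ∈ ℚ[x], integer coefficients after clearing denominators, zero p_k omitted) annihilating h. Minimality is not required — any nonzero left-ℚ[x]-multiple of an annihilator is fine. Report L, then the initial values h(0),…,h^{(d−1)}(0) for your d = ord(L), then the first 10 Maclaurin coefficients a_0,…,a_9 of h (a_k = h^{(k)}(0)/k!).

f: a_k = 0, 4, 0, -2/3, 0, 1/30, 0, -1/1260, 0, 1/90720, …
g: a_k = 4, 12, 18, 18, 27/2, 81/10, 81/20, 243/140, 729/1120, 243/1120, …
Sym-product of L_f,L_g gives L₀ (≤ ord 2).
L = 10 - 6·Dx + Dx^2  (order 2).
h: a_k = 0, 16, 48, 208/3, 64, 632/15, 104/5, 2456/315, 32/15, 962/2835, …
ICs: h(0) = 0, h′(0) = 16.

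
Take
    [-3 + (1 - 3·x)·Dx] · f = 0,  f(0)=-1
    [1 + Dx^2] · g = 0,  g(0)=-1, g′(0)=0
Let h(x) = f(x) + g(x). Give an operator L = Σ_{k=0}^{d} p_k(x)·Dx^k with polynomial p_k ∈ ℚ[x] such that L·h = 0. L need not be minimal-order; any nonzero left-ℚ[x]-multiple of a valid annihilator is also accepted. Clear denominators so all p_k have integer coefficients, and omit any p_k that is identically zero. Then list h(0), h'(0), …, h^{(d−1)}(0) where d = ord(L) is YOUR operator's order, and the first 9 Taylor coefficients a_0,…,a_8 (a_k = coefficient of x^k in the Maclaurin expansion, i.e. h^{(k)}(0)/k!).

L = (165 - 18·x + 27·x^2) + (-19 + 63·x - 27·x^2 + 27·x^3)·Dx + (165 - 18·x + 27·x^2)·Dx^2 + (-19 + 63·x - 27·x^2 + 27·x^3)·Dx^3  (order 3).
h: a_k = -2, -3, -17/2, -27, -1945/24, -243, -524879/720, -2187, -264539521/40320, …
ICs: h(0) = -2, h′(0) = -3, h′′(0) = -17.

f: a_k = -1, -3, -9, -27, -81, -243, -729, -2187, -6561, …
g: a_k = -1, 0, 1/2, 0, -1/24, 0, 1/720, 0, -1/40320, …
L₀ := lclm(L_f,L_g); ord L₀ ≤ 1+2.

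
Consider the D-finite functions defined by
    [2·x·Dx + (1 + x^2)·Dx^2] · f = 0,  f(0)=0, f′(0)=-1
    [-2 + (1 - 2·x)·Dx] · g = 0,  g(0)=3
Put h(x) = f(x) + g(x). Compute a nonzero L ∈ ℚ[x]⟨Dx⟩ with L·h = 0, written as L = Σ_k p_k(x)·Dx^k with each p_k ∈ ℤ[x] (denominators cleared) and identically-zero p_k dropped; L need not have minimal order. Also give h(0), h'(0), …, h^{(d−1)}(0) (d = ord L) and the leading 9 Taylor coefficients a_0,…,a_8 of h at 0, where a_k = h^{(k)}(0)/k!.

L = (4 - 32·x - 12·x^2)·Dx + (-13 + 4·x - 25·x^2 - 12·x^3)·Dx^2 + (2 - 3·x - 3·x^3 - 2·x^4)·Dx^3  (order 3).
h: a_k = 3, 5, 12, 73/3, 48, 479/5, 192, 2689/7, 768, …
ICs: h(0) = 3, h′(0) = 5, h′′(0) = 24.

f: a_k = 0, -1, 0, 1/3, 0, -1/5, 0, 1/7, 0, …
g: a_k = 3, 6, 12, 24, 48, 96, 192, 384, 768, …
Sum ⇒ L₀ = lclm(L_f,L_g) in ℚ(x)⟨Dx⟩.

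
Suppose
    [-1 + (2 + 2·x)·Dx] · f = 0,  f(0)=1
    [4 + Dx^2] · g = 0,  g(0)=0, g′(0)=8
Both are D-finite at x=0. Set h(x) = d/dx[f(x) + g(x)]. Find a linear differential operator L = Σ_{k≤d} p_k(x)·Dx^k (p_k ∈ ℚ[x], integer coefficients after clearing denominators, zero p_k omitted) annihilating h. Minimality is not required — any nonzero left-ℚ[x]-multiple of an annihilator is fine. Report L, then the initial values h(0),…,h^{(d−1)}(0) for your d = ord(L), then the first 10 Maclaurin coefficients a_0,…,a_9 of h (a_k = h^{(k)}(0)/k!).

f: a_k = 1, 1/2, -1/8, 1/16, -5/128, 7/256, -21/1024, 33/2048, -429/32768, 715/65536, …
g: a_k = 0, 8, 0, -16/3, 0, 16/15, 0, -32/315, 0, 16/2835, …
Weyl lclm of L_f,L_g ⇒ L₀ (ord ≤ 3).
h=h₀': d/dx-closure on L₀ ⇒ L.
L = (-124 - 128·x - 64·x^2) + (-152 - 408·x - 384·x^2 - 128·x^3)·Dx + (-31 - 32·x - 16·x^2)·Dx^2 + (-38 - 102·x - 96·x^2 - 32·x^3)·Dx^3  (order 3).
h: a_k = 17/2, -1/4, -253/16, -5/32, 4201/768, -63/512, -55141/92160, -429/4096, 3075601/20643840, -12155/131072, …
ICs: h(0) = 17/2, h′(0) = -1/4, h′′(0) = -253/8.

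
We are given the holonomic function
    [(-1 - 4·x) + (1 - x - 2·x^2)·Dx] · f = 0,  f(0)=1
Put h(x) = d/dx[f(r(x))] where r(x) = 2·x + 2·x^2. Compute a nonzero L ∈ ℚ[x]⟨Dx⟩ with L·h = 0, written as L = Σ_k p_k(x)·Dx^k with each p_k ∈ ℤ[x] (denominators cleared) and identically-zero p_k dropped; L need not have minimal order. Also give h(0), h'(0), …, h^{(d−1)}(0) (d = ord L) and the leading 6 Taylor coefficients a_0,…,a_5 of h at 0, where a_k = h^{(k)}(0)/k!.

f: a_k = 1, 1, 3, 5, 11, 21, …
h₀=f(r): pull back L_f along r ⇒ L₀.
Derive L from L₀ (diff closure).
L = (14 + 108·x + 444·x^2 + 1312·x^3 + 2256·x^4 + 1920·x^5 + 640·x^6) + (-1 - 8·x + 6·x^2 + 148·x^3 + 440·x^4 + 624·x^5 + 448·x^6 + 128·x^7)·Dx  (order 1).
h: a_k = 2, 28, 192, 1232, 7480, 43248, …
ICs: h(0) = 2.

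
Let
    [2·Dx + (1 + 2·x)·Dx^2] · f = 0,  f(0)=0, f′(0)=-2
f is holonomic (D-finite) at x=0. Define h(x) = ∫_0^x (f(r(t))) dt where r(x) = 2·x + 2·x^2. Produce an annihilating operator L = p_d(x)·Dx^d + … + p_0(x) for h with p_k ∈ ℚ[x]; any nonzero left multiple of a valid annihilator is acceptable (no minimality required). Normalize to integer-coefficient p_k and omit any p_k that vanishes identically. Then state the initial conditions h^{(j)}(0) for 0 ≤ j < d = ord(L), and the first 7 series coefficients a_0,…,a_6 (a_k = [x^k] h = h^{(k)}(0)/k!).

L = 2·Dx^2 + (1 + 2·x)·Dx^3  (order 3).
h: a_k = 0, 0, -2, 4/3, -4/3, 8/5, -32/15, …
ICs: h(0) = 0, h′(0) = 0, h′′(0) = -4.

f: a_k = 0, -2, 2, -8/3, 4, -32/5, 32/3, …
f∘r: x↦r, Dx↦Dx/r' in L_f ⇒ L₀.
h=∫h₀ ⇒ L = L₀·Dx.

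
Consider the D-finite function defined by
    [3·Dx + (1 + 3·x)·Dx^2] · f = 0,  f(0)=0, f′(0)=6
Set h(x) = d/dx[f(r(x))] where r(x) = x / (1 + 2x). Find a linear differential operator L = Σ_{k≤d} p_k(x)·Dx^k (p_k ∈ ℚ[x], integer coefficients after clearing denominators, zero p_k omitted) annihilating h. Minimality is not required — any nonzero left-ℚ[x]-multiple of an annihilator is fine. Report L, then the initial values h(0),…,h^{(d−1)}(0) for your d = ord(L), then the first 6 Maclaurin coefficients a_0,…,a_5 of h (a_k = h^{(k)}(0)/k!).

L = (7 + 20·x) + (1 + 7·x + 10·x^2)·Dx  (order 1).
h: a_k = 6, -42, 234, -1218, 6186, -31122, …
ICs: h(0) = 6.

f: a_k = 0, 6, -9, 18, -81/2, 486/5, …
Substitute x→r, Dx→(1/r')Dx; clear ⇒ L₀.
h₀' ⇒ L via d/dx closure of L₀.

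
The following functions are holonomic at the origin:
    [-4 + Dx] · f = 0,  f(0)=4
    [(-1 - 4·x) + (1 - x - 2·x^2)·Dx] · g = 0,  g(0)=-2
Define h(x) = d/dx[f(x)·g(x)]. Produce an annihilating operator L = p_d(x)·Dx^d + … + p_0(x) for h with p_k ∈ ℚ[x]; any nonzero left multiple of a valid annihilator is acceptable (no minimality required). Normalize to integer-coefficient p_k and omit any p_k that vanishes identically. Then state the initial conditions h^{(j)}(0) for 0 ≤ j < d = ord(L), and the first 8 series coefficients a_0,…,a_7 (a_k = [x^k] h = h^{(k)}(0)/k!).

f: a_k = 4, 16, 32, 128/3, 128/3, 512/15, 1024/45, 4096/315, …
g: a_k = -2, -2, -6, -10, -22, -42, -86, -170, …
Sym-product of L_f,L_g gives L₀ (≤ ord 1).
Derive L from L₀ (diff closure).
L = (30 + 4·x - 72·x^2 + 64·x^4) + (-5 + 5·x + 18·x^2 - 8·x^3 - 16·x^4)·Dx  (order 1).
h: a_k = -40, -240, -856, -7328/3, -6248, -45296/3, -317624/9, -2824512/35, …
ICs: h(0) = -40.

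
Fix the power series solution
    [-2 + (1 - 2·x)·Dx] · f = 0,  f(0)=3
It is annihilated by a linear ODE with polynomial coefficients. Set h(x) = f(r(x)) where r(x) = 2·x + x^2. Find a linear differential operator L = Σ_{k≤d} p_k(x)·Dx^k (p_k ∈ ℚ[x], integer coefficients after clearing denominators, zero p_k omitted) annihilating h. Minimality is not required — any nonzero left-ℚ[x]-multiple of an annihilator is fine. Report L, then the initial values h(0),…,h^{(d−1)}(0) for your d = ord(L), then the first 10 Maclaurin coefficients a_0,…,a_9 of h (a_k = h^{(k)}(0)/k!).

L = (4 + 4·x) + (-1 + 4·x + 2·x^2)·Dx  (order 1).
h: a_k = 3, 12, 54, 240, 1068, 4752, 21144, 94080, 418608, 1862592, …
ICs: h(0) = 3.

f: a_k = 3, 6, 12, 24, 48, 96, 192, 384, 768, 1536, …
h₀=f(r): pull back L_f along r ⇒ L₀.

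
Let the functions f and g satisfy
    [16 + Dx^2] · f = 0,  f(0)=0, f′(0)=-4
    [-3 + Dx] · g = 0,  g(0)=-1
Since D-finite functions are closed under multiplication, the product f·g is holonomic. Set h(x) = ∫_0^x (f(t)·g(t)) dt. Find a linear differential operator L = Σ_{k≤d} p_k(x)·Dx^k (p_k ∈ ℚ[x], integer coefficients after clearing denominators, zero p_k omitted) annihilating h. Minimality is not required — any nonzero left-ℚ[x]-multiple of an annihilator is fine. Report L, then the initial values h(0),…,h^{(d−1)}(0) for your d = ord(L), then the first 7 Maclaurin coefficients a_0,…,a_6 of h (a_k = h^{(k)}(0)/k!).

f: a_k = 0, -4, 0, 32/3, 0, -128/15, 0, …
g: a_k = -1, -3, -9/2, -9/2, -27/8, -81/40, -81/80, …
L₀ := L_f ⊗_s L_g (sym. prod.), ord ≤ 2.
h=∫₀ˣh₀: take L = L₀·Dx.
L = 25·Dx - 6·Dx^2 + Dx^3  (order 3).
h: a_k = 0, 0, 2, 4, 11/6, -14/5, -779/180, …
ICs: h(0) = 0, h′(0) = 0, h′′(0) = 4.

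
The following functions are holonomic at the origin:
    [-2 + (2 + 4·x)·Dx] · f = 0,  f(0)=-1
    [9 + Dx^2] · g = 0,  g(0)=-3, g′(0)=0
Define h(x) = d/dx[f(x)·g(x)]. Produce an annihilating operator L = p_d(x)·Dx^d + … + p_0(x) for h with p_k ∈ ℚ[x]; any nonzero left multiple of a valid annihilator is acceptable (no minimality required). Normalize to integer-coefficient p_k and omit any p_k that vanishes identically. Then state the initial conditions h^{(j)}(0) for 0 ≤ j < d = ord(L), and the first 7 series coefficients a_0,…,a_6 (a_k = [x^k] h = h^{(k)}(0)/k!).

L = (14 + 84·x + 192·x^2 + 216·x^3 + 108·x^4) + (-1 - 8·x - 18·x^2 - 12·x^3)·Dx + (1 + 7·x + 19·x^2 + 24·x^3 + 12·x^4)·Dx^2  (order 2).
h: a_k = 3, -30, -36, 60, 30, -108/5, -126/5, …
ICs: h(0) = 3, h′(0) = -30.

f: a_k = -1, -1, 1/2, -1/2, 5/8, -7/8, 21/16, …
g: a_k = -3, 0, 27/2, 0, -81/8, 0, 243/80, …
L₀ := L_f ⊗_s L_g (sym. prod.), ord ≤ 2.
Differentiate: ansatz ord ≤ ord L₀ ⇒ L.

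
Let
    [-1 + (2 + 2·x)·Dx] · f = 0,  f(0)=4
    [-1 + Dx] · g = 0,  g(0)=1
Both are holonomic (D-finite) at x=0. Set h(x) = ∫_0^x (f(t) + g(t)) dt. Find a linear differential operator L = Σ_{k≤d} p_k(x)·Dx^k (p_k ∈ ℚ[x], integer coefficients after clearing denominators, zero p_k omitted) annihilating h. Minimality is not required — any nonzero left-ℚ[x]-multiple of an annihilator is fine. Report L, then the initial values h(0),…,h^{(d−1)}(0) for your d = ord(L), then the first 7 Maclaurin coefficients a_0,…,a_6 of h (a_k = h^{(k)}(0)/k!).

L = (3 + 2·x)·Dx + (-5 - 8·x - 4·x^2)·Dx^2 + (2 + 6·x + 4·x^2)·Dx^3  (order 3).
h: a_k = 0, 5, 3/2, 0, 5/48, -11/480, 113/5760, …
ICs: h(0) = 0, h′(0) = 5, h′′(0) = 3.

f: a_k = 4, 2, -1/2, 1/4, -5/32, 7/64, -21/256, …
g: a_k = 1, 1, 1/2, 1/6, 1/24, 1/120, 1/720, …
Weyl lclm of L_f,L_g ⇒ L₀ (ord ≤ 2).
h=∫₀ˣh₀: take L = L₀·Dx.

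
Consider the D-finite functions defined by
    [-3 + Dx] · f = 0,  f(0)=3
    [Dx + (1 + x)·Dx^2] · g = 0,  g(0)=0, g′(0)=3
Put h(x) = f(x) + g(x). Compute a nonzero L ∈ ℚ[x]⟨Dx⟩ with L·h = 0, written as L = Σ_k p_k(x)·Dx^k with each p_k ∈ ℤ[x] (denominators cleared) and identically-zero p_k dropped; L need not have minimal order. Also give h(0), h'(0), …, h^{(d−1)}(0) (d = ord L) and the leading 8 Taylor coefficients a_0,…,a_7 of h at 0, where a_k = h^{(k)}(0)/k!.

f: a_k = 3, 9, 27/2, 27/2, 81/8, 243/40, 243/80, 729/560, …
g: a_k = 0, 3, -3/2, 1, -3/4, 3/5, -1/2, 3/7, …
Sum ⇒ L₀ = lclm(L_f,L_g) in ℚ(x)⟨Dx⟩.
L = (-15 - 9·x)·Dx + (-7 - 18·x - 9·x^2)·Dx^2 + (4 + 7·x + 3·x^2)·Dx^3  (order 3).
h: a_k = 3, 12, 12, 29/2, 75/8, 267/40, 203/80, 969/560, …
ICs: h(0) = 3, h′(0) = 12, h′′(0) = 24.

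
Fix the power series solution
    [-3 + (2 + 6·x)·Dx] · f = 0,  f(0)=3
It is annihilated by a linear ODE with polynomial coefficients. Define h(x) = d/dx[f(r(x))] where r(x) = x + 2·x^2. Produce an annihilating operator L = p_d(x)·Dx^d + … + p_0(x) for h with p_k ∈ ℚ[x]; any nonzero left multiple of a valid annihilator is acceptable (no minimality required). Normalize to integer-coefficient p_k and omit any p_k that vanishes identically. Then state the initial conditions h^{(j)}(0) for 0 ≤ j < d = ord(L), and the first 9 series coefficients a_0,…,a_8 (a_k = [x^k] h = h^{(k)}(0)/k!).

L = 5 + (-2 - 14·x - 36·x^2 - 48·x^3)·Dx  (order 1).
h: a_k = 9/2, 45/4, -405/16, 945/32, 6075/256, -100845/512, 876015/2048, -846855/4096, -106058565/65536, …
ICs: h(0) = 9/2.

f: a_k = 3, 9/2, -27/8, 81/16, -1215/128, 5103/256, -45927/1024, 216513/2048, -8444007/32768, …
f∘r: x↦r, Dx↦Dx/r' in L_f ⇒ L₀.
Derive L from L₀ (diff closure).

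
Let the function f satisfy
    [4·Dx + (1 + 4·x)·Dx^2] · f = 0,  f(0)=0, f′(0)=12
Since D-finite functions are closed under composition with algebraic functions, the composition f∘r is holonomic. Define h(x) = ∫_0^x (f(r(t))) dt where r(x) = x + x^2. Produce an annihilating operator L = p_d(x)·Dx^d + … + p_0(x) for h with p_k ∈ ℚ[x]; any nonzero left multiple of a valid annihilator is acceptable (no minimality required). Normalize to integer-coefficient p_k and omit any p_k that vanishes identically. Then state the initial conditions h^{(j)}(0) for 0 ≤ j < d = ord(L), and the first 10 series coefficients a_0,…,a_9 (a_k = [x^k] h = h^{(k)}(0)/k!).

L = 2·Dx^2 + (1 + 2·x)·Dx^3  (order 3).
h: a_k = 0, 0, 6, -4, 4, -24/5, 32/5, -64/7, 96/7, -64/3, …
ICs: h(0) = 0, h′(0) = 0, h′′(0) = 12.

f: a_k = 0, 12, -24, 64, -192, 3072/5, -2048, 49152/7, -24576, 262144/3, …
h₀=f(r): pull back L_f along r ⇒ L₀.
h=∫h₀ ⇒ L = L₀·Dx.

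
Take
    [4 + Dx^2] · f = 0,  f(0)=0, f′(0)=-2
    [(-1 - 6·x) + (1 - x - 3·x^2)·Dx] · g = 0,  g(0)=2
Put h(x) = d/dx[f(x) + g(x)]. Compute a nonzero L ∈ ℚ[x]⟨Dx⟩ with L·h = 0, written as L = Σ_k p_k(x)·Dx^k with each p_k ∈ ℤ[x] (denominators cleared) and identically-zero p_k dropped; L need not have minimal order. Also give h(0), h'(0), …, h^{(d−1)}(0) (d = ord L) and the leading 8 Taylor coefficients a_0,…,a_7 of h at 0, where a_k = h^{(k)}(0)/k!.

L = (976 + 5056·x + 17104·x^2 + 11760·x^3 + 18720·x^4 + 3888·x^5 + 3888·x^6) + (-92 - 516·x + 372·x^2 + 1232·x^3 + 2280·x^4 + 3240·x^5 + 1512·x^6 + 1296·x^7)·Dx + (244 + 1264·x + 4276·x^2 + 2940·x^3 + 4680·x^4 + 972·x^5 + 972·x^6)·Dx^2 + (-23 - 129·x + 93·x^2 + 308·x^3 + 570·x^4 + 810·x^5 + 378·x^6 + 324·x^7)·Dx^3  (order 3).
h: a_k = 0, 16, 46, 152, 1196/3, 1164, 136718/45, 8128, …
ICs: h(0) = 0, h′(0) = 16, h′′(0) = 92.

f: a_k = 0, -2, 0, 4/3, 0, -4/15, 0, 8/315, …
g: a_k = 2, 2, 8, 14, 38, 80, 194, 434, …
Sum ⇒ L₀ = lclm(L_f,L_g) in ℚ(x)⟨Dx⟩.
Differentiate: ansatz ord ≤ ord L₀ ⇒ L.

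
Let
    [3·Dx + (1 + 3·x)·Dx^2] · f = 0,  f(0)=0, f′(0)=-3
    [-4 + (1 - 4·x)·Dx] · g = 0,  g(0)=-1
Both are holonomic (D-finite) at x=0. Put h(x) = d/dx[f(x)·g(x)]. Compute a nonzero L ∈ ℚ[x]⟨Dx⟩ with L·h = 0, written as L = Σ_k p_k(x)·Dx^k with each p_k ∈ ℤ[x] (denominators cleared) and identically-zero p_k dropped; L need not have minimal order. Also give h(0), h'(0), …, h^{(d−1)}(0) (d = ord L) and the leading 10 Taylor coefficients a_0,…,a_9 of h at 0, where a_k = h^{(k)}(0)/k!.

f: a_k = 0, -3, 9/2, -9, 81/4, -243/5, 243/2, -2187/7, 6561/8, -2187, …
g: a_k = -1, -4, -16, -64, -256, -1024, -4096, -16384, -65536, -262144, …
Product ⇒ symmetric product L₀, ord ≤ 2.
Derive L from L₀ (diff closure).
L = 48 + (6 + 60·x)·Dx + (-1 + x + 12·x^2)·Dx^2  (order 2).
h: a_k = 3, 15, 117, 543, 2958, 67347/5, 325221/5, 10177437/35, 92974743/70, 40908765/7, …
ICs: h(0) = 3, h′(0) = 15.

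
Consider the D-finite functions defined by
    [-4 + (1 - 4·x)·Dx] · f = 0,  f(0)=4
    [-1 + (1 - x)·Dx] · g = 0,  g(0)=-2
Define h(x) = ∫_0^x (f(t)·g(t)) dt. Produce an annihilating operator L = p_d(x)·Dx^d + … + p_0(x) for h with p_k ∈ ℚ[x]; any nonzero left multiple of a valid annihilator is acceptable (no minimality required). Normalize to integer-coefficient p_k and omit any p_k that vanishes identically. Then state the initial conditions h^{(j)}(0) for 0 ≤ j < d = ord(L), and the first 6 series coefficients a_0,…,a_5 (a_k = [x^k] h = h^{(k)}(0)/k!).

L = (-5 + 8·x)·Dx + (1 - 5·x + 4·x^2)·Dx^2  (order 2).
h: a_k = 0, -8, -20, -56, -170, -2728/5, …
ICs: h(0) = 0, h′(0) = -8.

f: a_k = 4, 16, 64, 256, 1024, 4096, …
g: a_k = -2, -2, -2, -2, -2, -2, …
h₀=f·g: eliminate ⇒ L₀, order ≤ 1·1.
Integrate: L := L₀·Dx.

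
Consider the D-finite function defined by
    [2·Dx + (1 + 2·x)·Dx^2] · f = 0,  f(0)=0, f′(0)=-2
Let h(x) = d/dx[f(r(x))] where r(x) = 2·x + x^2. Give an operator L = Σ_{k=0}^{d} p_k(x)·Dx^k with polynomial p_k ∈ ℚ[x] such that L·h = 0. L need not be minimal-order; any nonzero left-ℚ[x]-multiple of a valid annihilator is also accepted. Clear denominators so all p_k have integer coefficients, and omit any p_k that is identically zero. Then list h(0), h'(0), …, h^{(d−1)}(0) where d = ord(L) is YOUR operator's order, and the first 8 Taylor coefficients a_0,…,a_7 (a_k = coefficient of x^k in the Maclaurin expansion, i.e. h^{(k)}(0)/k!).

L = (3 + 4·x + 2·x^2) + (1 + 5·x + 6·x^2 + 2·x^3)·Dx  (order 1).
h: a_k = -4, 12, -40, 136, -464, 1584, -5408, 18464, …
ICs: h(0) = -4.

f: a_k = 0, -2, 2, -8/3, 4, -32/5, 32/3, -128/7, …
Substitute x→r, Dx→(1/r')Dx; clear ⇒ L₀.
h=h₀': d/dx-closure on L₀ ⇒ L.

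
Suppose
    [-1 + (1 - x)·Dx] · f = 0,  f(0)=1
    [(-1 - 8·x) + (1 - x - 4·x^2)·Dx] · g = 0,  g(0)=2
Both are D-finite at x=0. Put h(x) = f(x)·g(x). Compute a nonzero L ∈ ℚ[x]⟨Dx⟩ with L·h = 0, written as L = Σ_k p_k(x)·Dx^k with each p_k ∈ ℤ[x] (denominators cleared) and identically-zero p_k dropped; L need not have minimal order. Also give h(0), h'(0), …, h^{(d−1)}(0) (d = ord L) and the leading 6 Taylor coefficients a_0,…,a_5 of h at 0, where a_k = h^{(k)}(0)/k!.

f: a_k = 1, 1, 1, 1, 1, 1, …
g: a_k = 2, 2, 10, 18, 58, 130, …
Sym-product of L_f,L_g gives L₀ (≤ ord 1).
L = (-2 - 6·x + 12·x^2) + (1 - 2·x - 3·x^2 + 4·x^3)·Dx  (order 1).
h: a_k = 2, 4, 14, 32, 90, 220, …
ICs: h(0) = 2.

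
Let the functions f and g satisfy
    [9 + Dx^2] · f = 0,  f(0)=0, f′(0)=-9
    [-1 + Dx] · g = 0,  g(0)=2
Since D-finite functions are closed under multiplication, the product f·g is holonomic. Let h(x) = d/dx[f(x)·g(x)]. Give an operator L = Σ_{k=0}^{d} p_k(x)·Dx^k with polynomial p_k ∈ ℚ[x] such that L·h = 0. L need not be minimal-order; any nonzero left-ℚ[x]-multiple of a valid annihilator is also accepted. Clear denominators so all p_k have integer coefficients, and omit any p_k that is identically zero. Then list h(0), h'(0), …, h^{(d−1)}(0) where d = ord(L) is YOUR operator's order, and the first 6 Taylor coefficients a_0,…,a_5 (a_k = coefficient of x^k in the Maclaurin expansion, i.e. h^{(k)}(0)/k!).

f: a_k = 0, -9, 0, 27/2, 0, -243/40, …
g: a_k = 2, 2, 1, 1/3, 1/12, 1/60, …
Product ⇒ symmetric product L₀, ord ≤ 2.
h₀' ⇒ L via d/dx closure of L₀.
L = 10 - 2·Dx + Dx^2  (order 2).
h: a_k = -18, -36, 54, 96, 3, -234/5, …
ICs: h(0) = -18, h′(0) = -36.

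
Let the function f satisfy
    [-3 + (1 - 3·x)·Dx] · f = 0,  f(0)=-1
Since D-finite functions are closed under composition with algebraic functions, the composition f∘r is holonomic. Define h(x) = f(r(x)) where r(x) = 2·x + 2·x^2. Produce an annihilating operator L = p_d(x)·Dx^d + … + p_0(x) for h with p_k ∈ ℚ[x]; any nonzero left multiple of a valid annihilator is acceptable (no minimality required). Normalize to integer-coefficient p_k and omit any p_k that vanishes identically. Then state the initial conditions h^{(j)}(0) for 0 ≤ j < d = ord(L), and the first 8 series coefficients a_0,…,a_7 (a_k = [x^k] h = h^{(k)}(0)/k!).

L = (6 + 12·x) + (-1 + 6·x + 6·x^2)·Dx  (order 1).
h: a_k = -1, -6, -42, -288, -1980, -13608, -93528, -642816, …
ICs: h(0) = -1.

f: a_k = -1, -3, -9, -27, -81, -243, -729, -2187, …
Substitute x→r, Dx→(1/r')Dx; clear ⇒ L₀.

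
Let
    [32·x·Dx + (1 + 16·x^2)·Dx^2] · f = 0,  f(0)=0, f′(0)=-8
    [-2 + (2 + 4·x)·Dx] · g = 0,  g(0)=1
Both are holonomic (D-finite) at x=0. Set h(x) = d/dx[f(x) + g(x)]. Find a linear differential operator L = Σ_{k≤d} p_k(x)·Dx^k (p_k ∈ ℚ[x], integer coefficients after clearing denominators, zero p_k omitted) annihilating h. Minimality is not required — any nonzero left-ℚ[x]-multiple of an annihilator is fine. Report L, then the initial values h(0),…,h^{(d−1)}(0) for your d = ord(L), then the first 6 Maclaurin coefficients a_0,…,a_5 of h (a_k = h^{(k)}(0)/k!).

L = (-32 - 160·x + 1536·x^2 + 1536·x^3) + (-35 - 128·x + 1312·x^2 + 6144·x^3 + 5376·x^4)·Dx + (-1 + 30·x + 96·x^2 + 576·x^3 + 1792·x^4 + 1536·x^5)·Dx^2  (order 2).
h: a_k = -7, -1, 259/2, -5/2, -16349/8, -63/8, …
ICs: h(0) = -7, h′(0) = -1.

f: a_k = 0, -8, 0, 128/3, 0, -2048/5, …
g: a_k = 1, 1, -1/2, 1/2, -5/8, 7/8, …
Weyl lclm of L_f,L_g ⇒ L₀ (ord ≤ 3).
h=h₀': d/dx-closure on L₀ ⇒ L.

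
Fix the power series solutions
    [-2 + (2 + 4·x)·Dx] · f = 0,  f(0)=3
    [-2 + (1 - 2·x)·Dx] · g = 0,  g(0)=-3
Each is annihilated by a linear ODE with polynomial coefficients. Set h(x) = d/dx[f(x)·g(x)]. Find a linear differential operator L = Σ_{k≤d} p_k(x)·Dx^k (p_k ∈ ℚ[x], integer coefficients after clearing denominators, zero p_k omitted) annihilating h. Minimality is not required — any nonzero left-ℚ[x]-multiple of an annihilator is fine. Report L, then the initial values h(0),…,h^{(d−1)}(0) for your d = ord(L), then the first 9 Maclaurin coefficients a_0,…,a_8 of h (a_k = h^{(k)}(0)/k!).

f: a_k = 3, 3, -3/2, 3/2, -15/8, 21/8, -63/16, 99/16, -1287/128, …
g: a_k = -3, -6, -12, -24, -48, -96, -192, -384, -768, …
f·g: L₀ = L_f ⊗_s L_g, ord ≤ 1·1.
Derive L from L₀ (diff closure).
L = (11 + 36·x + 12·x^2) + (-3 - 2·x + 12·x^2 + 8·x^3)·Dx  (order 1).
h: a_k = -27, -99, -621/2, -1611/2, -16425/8, -38853/8, -183393/16, -415323/16, -7533729/128, …
ICs: h(0) = -27.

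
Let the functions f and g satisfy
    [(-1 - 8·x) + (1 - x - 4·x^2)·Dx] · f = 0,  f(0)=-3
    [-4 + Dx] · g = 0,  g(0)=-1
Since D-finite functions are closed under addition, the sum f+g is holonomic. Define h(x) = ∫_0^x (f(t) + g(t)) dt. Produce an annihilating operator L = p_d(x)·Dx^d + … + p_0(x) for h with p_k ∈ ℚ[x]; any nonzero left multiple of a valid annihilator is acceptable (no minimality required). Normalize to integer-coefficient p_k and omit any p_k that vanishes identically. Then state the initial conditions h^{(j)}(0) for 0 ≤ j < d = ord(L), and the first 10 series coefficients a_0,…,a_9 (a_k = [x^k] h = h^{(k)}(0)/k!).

L = (-24 + 16·x - 576·x^2 - 512·x^3)·Dx + (-6 + 56·x + 208·x^2 - 128·x^3 - 256·x^4)·Dx^2 + (3 - 15·x - 16·x^2 + 64·x^3 + 64·x^4)·Dx^3  (order 3).
h: a_k = 0, -4, -7/2, -23/3, -113/12, -293/15, -3053/90, -24691/315, -417769/2520, -1101437/2835, …
ICs: h(0) = 0, h′(0) = -4, h′′(0) = -7.

f: a_k = -3, -3, -15, -27, -87, -195, -543, -1323, -3495, -8787, …
g: a_k = -1, -4, -8, -32/3, -32/3, -128/15, -256/45, -1024/315, -512/315, -2048/2835, …
L₀ := lclm(L_f,L_g); ord L₀ ≤ 1+1.
h=∫h₀ ⇒ L = L₀·Dx.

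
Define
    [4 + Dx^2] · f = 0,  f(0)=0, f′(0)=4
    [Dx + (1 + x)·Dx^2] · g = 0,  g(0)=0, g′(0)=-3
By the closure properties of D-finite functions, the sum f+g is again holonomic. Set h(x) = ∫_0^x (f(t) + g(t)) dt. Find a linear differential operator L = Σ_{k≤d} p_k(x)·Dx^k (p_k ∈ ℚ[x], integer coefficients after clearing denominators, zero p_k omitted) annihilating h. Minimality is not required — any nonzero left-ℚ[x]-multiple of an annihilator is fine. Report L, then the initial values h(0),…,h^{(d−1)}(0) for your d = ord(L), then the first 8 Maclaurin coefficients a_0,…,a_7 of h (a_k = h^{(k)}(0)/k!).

L = (20 + 16·x + 8·x^2)·Dx^2 + (12 + 28·x + 24·x^2 + 8·x^3)·Dx^3 + (5 + 4·x + 2·x^2)·Dx^4 + (3 + 7·x + 6·x^2 + 2·x^3)·Dx^5  (order 5).
h: a_k = 0, 0, 1/2, 1/2, -11/12, 3/20, -1/90, 1/14, …
ICs: h(0) = 0, h′(0) = 0, h′′(0) = 1, h′′′(0) = 3, h′′′′(0) = -22.

f: a_k = 0, 4, 0, -8/3, 0, 8/15, 0, -16/315, …
g: a_k = 0, -3, 3/2, -1, 3/4, -3/5, 1/2, -3/7, …
Sum ⇒ L₀ = lclm(L_f,L_g) in ℚ(x)⟨Dx⟩.
h=∫₀ˣh₀: take L = L₀·Dx.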